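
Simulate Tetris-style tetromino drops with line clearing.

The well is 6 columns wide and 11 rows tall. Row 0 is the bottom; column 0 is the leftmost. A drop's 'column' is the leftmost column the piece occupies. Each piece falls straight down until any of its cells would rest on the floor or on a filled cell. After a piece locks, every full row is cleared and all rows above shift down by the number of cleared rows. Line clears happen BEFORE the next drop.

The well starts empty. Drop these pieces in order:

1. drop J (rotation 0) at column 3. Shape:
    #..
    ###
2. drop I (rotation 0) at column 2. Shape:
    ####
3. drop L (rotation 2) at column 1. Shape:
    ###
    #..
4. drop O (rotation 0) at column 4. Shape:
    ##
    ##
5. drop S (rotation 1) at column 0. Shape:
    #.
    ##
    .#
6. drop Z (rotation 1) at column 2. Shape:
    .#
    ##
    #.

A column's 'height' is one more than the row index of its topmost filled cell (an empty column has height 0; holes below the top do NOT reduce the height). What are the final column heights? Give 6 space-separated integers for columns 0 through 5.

Drop 1: J rot0 at col 3 lands with bottom-row=0; cleared 0 line(s) (total 0); column heights now [0 0 0 2 1 1], max=2
Drop 2: I rot0 at col 2 lands with bottom-row=2; cleared 0 line(s) (total 0); column heights now [0 0 3 3 3 3], max=3
Drop 3: L rot2 at col 1 lands with bottom-row=2; cleared 0 line(s) (total 0); column heights now [0 4 4 4 3 3], max=4
Drop 4: O rot0 at col 4 lands with bottom-row=3; cleared 0 line(s) (total 0); column heights now [0 4 4 4 5 5], max=5
Drop 5: S rot1 at col 0 lands with bottom-row=4; cleared 0 line(s) (total 0); column heights now [7 6 4 4 5 5], max=7
Drop 6: Z rot1 at col 2 lands with bottom-row=4; cleared 0 line(s) (total 0); column heights now [7 6 6 7 5 5], max=7

Answer: 7 6 6 7 5 5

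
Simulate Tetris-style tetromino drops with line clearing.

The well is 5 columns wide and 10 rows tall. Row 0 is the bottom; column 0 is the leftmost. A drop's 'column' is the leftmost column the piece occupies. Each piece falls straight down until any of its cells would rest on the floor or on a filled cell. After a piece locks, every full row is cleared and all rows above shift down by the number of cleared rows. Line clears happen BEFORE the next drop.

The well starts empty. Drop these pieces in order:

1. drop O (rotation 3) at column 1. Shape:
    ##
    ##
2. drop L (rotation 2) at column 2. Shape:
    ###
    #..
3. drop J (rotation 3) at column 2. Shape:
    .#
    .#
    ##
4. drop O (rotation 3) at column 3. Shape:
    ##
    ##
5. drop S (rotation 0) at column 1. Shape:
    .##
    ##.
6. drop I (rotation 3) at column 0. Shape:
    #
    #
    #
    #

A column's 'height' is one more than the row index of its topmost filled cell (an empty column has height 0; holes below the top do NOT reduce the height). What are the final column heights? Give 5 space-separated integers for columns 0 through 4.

Answer: 4 9 10 10 9

Derivation:
Drop 1: O rot3 at col 1 lands with bottom-row=0; cleared 0 line(s) (total 0); column heights now [0 2 2 0 0], max=2
Drop 2: L rot2 at col 2 lands with bottom-row=2; cleared 0 line(s) (total 0); column heights now [0 2 4 4 4], max=4
Drop 3: J rot3 at col 2 lands with bottom-row=4; cleared 0 line(s) (total 0); column heights now [0 2 5 7 4], max=7
Drop 4: O rot3 at col 3 lands with bottom-row=7; cleared 0 line(s) (total 0); column heights now [0 2 5 9 9], max=9
Drop 5: S rot0 at col 1 lands with bottom-row=8; cleared 0 line(s) (total 0); column heights now [0 9 10 10 9], max=10
Drop 6: I rot3 at col 0 lands with bottom-row=0; cleared 0 line(s) (total 0); column heights now [4 9 10 10 9], max=10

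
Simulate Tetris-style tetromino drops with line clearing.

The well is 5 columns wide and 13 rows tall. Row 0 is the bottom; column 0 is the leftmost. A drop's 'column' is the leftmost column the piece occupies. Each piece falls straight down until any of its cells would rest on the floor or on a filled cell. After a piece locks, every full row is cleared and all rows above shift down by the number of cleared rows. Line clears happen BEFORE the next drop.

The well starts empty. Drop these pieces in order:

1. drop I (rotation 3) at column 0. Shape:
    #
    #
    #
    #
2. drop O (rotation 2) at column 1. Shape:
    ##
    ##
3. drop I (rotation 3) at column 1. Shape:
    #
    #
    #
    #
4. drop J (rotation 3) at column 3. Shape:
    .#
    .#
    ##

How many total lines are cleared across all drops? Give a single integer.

Answer: 1

Derivation:
Drop 1: I rot3 at col 0 lands with bottom-row=0; cleared 0 line(s) (total 0); column heights now [4 0 0 0 0], max=4
Drop 2: O rot2 at col 1 lands with bottom-row=0; cleared 0 line(s) (total 0); column heights now [4 2 2 0 0], max=4
Drop 3: I rot3 at col 1 lands with bottom-row=2; cleared 0 line(s) (total 0); column heights now [4 6 2 0 0], max=6
Drop 4: J rot3 at col 3 lands with bottom-row=0; cleared 1 line(s) (total 1); column heights now [3 5 1 0 2], max=5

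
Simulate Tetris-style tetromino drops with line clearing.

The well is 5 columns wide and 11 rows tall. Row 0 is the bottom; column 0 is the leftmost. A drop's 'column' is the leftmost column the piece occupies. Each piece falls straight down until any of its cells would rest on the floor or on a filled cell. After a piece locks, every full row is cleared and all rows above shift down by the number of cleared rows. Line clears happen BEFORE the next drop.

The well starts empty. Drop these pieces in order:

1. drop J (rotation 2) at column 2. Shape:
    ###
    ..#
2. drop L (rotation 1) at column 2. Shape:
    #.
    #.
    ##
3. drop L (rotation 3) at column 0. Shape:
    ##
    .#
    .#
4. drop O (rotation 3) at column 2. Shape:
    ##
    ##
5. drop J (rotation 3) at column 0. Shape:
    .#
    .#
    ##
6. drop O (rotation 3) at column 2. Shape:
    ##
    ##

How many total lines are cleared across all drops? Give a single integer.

Drop 1: J rot2 at col 2 lands with bottom-row=0; cleared 0 line(s) (total 0); column heights now [0 0 2 2 2], max=2
Drop 2: L rot1 at col 2 lands with bottom-row=2; cleared 0 line(s) (total 0); column heights now [0 0 5 3 2], max=5
Drop 3: L rot3 at col 0 lands with bottom-row=0; cleared 0 line(s) (total 0); column heights now [3 3 5 3 2], max=5
Drop 4: O rot3 at col 2 lands with bottom-row=5; cleared 0 line(s) (total 0); column heights now [3 3 7 7 2], max=7
Drop 5: J rot3 at col 0 lands with bottom-row=3; cleared 0 line(s) (total 0); column heights now [4 6 7 7 2], max=7
Drop 6: O rot3 at col 2 lands with bottom-row=7; cleared 0 line(s) (total 0); column heights now [4 6 9 9 2], max=9

Answer: 0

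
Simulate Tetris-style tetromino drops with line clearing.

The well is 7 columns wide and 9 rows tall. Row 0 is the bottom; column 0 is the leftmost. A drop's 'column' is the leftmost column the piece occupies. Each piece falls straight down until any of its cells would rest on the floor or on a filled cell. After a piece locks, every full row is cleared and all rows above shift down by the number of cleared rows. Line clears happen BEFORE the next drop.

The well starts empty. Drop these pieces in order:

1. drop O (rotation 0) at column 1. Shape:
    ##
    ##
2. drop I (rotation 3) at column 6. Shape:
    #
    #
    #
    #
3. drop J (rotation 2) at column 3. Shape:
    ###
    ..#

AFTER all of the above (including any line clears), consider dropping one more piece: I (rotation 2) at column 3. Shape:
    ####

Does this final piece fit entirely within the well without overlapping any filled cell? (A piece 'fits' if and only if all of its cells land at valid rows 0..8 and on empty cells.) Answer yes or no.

Drop 1: O rot0 at col 1 lands with bottom-row=0; cleared 0 line(s) (total 0); column heights now [0 2 2 0 0 0 0], max=2
Drop 2: I rot3 at col 6 lands with bottom-row=0; cleared 0 line(s) (total 0); column heights now [0 2 2 0 0 0 4], max=4
Drop 3: J rot2 at col 3 lands with bottom-row=0; cleared 0 line(s) (total 0); column heights now [0 2 2 2 2 2 4], max=4
Test piece I rot2 at col 3 (width 4): heights before test = [0 2 2 2 2 2 4]; fits = True

Answer: yes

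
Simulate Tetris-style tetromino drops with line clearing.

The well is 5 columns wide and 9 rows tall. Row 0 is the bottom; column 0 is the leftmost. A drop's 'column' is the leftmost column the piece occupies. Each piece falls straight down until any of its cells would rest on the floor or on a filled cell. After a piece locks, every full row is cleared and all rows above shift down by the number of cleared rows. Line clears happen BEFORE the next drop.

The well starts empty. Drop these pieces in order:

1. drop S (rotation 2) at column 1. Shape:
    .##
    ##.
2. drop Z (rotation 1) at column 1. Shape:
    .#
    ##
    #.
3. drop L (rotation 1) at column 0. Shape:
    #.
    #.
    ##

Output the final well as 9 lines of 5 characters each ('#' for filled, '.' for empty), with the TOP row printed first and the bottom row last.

Answer: .....
.....
.....
#....
#....
###..
.##..
.###.
.##..

Derivation:
Drop 1: S rot2 at col 1 lands with bottom-row=0; cleared 0 line(s) (total 0); column heights now [0 1 2 2 0], max=2
Drop 2: Z rot1 at col 1 lands with bottom-row=1; cleared 0 line(s) (total 0); column heights now [0 3 4 2 0], max=4
Drop 3: L rot1 at col 0 lands with bottom-row=3; cleared 0 line(s) (total 0); column heights now [6 4 4 2 0], max=6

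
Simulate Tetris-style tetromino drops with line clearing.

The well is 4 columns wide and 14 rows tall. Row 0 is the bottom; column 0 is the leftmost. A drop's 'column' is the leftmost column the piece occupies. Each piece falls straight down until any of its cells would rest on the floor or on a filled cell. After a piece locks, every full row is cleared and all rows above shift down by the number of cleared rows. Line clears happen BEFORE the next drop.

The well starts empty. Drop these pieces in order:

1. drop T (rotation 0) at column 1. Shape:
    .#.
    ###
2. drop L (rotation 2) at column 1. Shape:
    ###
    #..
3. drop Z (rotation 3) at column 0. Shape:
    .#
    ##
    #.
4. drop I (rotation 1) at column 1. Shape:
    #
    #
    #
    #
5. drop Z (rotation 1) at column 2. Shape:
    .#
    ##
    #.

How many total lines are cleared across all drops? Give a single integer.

Answer: 1

Derivation:
Drop 1: T rot0 at col 1 lands with bottom-row=0; cleared 0 line(s) (total 0); column heights now [0 1 2 1], max=2
Drop 2: L rot2 at col 1 lands with bottom-row=1; cleared 0 line(s) (total 0); column heights now [0 3 3 3], max=3
Drop 3: Z rot3 at col 0 lands with bottom-row=2; cleared 1 line(s) (total 1); column heights now [3 4 2 1], max=4
Drop 4: I rot1 at col 1 lands with bottom-row=4; cleared 0 line(s) (total 1); column heights now [3 8 2 1], max=8
Drop 5: Z rot1 at col 2 lands with bottom-row=2; cleared 0 line(s) (total 1); column heights now [3 8 4 5], max=8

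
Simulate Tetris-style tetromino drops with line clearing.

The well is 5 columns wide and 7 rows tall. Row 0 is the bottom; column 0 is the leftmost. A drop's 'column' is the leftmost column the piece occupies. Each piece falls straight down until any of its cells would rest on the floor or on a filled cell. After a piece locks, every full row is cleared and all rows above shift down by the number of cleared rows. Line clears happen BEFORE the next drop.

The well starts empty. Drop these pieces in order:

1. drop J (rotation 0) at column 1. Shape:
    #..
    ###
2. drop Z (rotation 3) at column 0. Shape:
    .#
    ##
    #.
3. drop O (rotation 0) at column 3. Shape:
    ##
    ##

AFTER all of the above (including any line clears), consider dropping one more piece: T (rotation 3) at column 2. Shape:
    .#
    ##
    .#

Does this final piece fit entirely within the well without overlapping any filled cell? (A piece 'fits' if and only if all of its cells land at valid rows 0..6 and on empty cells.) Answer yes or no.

Answer: yes

Derivation:
Drop 1: J rot0 at col 1 lands with bottom-row=0; cleared 0 line(s) (total 0); column heights now [0 2 1 1 0], max=2
Drop 2: Z rot3 at col 0 lands with bottom-row=1; cleared 0 line(s) (total 0); column heights now [3 4 1 1 0], max=4
Drop 3: O rot0 at col 3 lands with bottom-row=1; cleared 0 line(s) (total 0); column heights now [3 4 1 3 3], max=4
Test piece T rot3 at col 2 (width 2): heights before test = [3 4 1 3 3]; fits = True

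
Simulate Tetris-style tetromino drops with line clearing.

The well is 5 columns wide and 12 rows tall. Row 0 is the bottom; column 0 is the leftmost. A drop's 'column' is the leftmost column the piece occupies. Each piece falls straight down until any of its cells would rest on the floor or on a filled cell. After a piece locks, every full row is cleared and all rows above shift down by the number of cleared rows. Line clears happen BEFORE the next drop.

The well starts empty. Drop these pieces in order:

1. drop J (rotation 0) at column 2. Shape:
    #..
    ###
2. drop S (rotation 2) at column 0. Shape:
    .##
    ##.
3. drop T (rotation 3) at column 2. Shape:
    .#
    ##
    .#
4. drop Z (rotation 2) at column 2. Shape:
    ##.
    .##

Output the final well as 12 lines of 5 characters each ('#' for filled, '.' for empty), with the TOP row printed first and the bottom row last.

Drop 1: J rot0 at col 2 lands with bottom-row=0; cleared 0 line(s) (total 0); column heights now [0 0 2 1 1], max=2
Drop 2: S rot2 at col 0 lands with bottom-row=1; cleared 0 line(s) (total 0); column heights now [2 3 3 1 1], max=3
Drop 3: T rot3 at col 2 lands with bottom-row=2; cleared 0 line(s) (total 0); column heights now [2 3 4 5 1], max=5
Drop 4: Z rot2 at col 2 lands with bottom-row=5; cleared 0 line(s) (total 0); column heights now [2 3 7 7 6], max=7

Answer: .....
.....
.....
.....
.....
..##.
...##
...#.
..##.
.###.
###..
..###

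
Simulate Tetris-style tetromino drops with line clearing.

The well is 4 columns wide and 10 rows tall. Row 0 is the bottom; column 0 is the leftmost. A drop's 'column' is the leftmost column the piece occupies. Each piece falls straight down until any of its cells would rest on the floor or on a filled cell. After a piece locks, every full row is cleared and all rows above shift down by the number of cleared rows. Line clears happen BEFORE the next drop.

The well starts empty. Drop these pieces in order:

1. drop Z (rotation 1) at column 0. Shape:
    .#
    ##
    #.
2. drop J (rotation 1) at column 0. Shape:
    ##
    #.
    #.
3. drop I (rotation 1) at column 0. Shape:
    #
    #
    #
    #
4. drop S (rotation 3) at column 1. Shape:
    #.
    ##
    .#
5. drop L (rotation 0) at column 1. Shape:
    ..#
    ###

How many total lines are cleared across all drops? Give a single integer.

Answer: 1

Derivation:
Drop 1: Z rot1 at col 0 lands with bottom-row=0; cleared 0 line(s) (total 0); column heights now [2 3 0 0], max=3
Drop 2: J rot1 at col 0 lands with bottom-row=2; cleared 0 line(s) (total 0); column heights now [5 5 0 0], max=5
Drop 3: I rot1 at col 0 lands with bottom-row=5; cleared 0 line(s) (total 0); column heights now [9 5 0 0], max=9
Drop 4: S rot3 at col 1 lands with bottom-row=4; cleared 0 line(s) (total 0); column heights now [9 7 6 0], max=9
Drop 5: L rot0 at col 1 lands with bottom-row=7; cleared 1 line(s) (total 1); column heights now [8 7 6 8], max=8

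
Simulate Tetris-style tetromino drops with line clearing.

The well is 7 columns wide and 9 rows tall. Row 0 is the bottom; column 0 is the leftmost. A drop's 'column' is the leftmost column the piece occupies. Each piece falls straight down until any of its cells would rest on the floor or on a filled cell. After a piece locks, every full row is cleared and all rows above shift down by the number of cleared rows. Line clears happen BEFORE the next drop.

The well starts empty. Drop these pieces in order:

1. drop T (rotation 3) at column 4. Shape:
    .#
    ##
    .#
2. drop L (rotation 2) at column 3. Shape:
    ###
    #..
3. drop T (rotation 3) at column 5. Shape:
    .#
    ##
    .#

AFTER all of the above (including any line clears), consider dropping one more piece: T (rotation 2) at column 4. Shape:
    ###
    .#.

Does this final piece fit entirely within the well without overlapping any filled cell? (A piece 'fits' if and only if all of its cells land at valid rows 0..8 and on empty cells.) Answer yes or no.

Answer: yes

Derivation:
Drop 1: T rot3 at col 4 lands with bottom-row=0; cleared 0 line(s) (total 0); column heights now [0 0 0 0 2 3 0], max=3
Drop 2: L rot2 at col 3 lands with bottom-row=2; cleared 0 line(s) (total 0); column heights now [0 0 0 4 4 4 0], max=4
Drop 3: T rot3 at col 5 lands with bottom-row=3; cleared 0 line(s) (total 0); column heights now [0 0 0 4 4 5 6], max=6
Test piece T rot2 at col 4 (width 3): heights before test = [0 0 0 4 4 5 6]; fits = True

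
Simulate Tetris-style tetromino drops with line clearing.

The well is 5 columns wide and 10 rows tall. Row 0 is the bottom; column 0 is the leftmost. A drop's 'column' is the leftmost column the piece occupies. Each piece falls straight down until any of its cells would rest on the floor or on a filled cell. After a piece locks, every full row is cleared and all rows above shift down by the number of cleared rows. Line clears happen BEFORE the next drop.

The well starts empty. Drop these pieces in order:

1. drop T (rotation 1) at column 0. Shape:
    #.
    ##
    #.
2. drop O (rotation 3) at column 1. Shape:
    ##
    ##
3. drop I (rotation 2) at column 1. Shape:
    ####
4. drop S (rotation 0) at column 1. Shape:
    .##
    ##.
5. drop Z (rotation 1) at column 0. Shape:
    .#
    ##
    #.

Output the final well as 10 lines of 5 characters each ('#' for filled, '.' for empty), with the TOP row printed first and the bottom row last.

Drop 1: T rot1 at col 0 lands with bottom-row=0; cleared 0 line(s) (total 0); column heights now [3 2 0 0 0], max=3
Drop 2: O rot3 at col 1 lands with bottom-row=2; cleared 0 line(s) (total 0); column heights now [3 4 4 0 0], max=4
Drop 3: I rot2 at col 1 lands with bottom-row=4; cleared 0 line(s) (total 0); column heights now [3 5 5 5 5], max=5
Drop 4: S rot0 at col 1 lands with bottom-row=5; cleared 0 line(s) (total 0); column heights now [3 6 7 7 5], max=7
Drop 5: Z rot1 at col 0 lands with bottom-row=5; cleared 0 line(s) (total 0); column heights now [7 8 7 7 5], max=8

Answer: .....
.....
.#...
####.
###..
.####
.##..
###..
##...
#....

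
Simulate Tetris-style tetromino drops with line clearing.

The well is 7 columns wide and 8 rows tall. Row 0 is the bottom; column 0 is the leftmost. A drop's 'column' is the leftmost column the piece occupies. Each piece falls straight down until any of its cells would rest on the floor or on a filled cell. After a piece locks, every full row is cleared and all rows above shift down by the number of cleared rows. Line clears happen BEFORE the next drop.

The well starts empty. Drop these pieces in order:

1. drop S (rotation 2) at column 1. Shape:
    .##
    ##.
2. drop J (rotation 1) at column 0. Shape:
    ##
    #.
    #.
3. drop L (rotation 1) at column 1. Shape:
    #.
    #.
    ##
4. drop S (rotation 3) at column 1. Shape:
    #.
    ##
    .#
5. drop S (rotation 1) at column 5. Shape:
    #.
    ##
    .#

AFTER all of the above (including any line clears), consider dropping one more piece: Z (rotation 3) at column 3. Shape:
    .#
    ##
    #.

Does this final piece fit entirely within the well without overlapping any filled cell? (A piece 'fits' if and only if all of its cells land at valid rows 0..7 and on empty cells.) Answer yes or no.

Drop 1: S rot2 at col 1 lands with bottom-row=0; cleared 0 line(s) (total 0); column heights now [0 1 2 2 0 0 0], max=2
Drop 2: J rot1 at col 0 lands with bottom-row=0; cleared 0 line(s) (total 0); column heights now [3 3 2 2 0 0 0], max=3
Drop 3: L rot1 at col 1 lands with bottom-row=3; cleared 0 line(s) (total 0); column heights now [3 6 4 2 0 0 0], max=6
Drop 4: S rot3 at col 1 lands with bottom-row=5; cleared 0 line(s) (total 0); column heights now [3 8 7 2 0 0 0], max=8
Drop 5: S rot1 at col 5 lands with bottom-row=0; cleared 0 line(s) (total 0); column heights now [3 8 7 2 0 3 2], max=8
Test piece Z rot3 at col 3 (width 2): heights before test = [3 8 7 2 0 3 2]; fits = True

Answer: yes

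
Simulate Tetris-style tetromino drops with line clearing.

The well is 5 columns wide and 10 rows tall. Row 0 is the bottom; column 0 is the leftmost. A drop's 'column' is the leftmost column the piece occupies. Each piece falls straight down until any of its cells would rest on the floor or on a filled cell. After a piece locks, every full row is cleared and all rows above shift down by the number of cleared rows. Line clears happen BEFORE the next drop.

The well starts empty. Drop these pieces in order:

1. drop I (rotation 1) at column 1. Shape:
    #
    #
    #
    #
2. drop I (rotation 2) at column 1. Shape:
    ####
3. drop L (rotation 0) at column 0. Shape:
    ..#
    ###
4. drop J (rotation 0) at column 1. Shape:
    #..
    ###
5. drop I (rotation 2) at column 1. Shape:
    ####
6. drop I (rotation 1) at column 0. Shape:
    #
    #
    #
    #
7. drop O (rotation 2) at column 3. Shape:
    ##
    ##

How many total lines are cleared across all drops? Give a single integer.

Answer: 1

Derivation:
Drop 1: I rot1 at col 1 lands with bottom-row=0; cleared 0 line(s) (total 0); column heights now [0 4 0 0 0], max=4
Drop 2: I rot2 at col 1 lands with bottom-row=4; cleared 0 line(s) (total 0); column heights now [0 5 5 5 5], max=5
Drop 3: L rot0 at col 0 lands with bottom-row=5; cleared 0 line(s) (total 0); column heights now [6 6 7 5 5], max=7
Drop 4: J rot0 at col 1 lands with bottom-row=7; cleared 0 line(s) (total 0); column heights now [6 9 8 8 5], max=9
Drop 5: I rot2 at col 1 lands with bottom-row=9; cleared 0 line(s) (total 0); column heights now [6 10 10 10 10], max=10
Drop 6: I rot1 at col 0 lands with bottom-row=6; cleared 1 line(s) (total 1); column heights now [9 9 8 8 5], max=9
Drop 7: O rot2 at col 3 lands with bottom-row=8; cleared 0 line(s) (total 1); column heights now [9 9 8 10 10], max=10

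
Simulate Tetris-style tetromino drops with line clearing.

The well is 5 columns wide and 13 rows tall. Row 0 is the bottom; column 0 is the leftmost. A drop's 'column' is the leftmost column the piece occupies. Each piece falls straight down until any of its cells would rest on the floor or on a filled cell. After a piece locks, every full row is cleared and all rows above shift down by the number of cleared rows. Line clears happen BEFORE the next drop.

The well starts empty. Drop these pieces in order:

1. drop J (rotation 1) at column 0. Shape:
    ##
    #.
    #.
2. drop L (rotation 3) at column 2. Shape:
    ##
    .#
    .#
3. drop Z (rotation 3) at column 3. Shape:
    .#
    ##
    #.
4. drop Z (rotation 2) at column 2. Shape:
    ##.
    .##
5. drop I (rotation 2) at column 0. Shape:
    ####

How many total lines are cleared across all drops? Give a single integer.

Drop 1: J rot1 at col 0 lands with bottom-row=0; cleared 0 line(s) (total 0); column heights now [3 3 0 0 0], max=3
Drop 2: L rot3 at col 2 lands with bottom-row=0; cleared 0 line(s) (total 0); column heights now [3 3 3 3 0], max=3
Drop 3: Z rot3 at col 3 lands with bottom-row=3; cleared 0 line(s) (total 0); column heights now [3 3 3 5 6], max=6
Drop 4: Z rot2 at col 2 lands with bottom-row=6; cleared 0 line(s) (total 0); column heights now [3 3 8 8 7], max=8
Drop 5: I rot2 at col 0 lands with bottom-row=8; cleared 0 line(s) (total 0); column heights now [9 9 9 9 7], max=9

Answer: 0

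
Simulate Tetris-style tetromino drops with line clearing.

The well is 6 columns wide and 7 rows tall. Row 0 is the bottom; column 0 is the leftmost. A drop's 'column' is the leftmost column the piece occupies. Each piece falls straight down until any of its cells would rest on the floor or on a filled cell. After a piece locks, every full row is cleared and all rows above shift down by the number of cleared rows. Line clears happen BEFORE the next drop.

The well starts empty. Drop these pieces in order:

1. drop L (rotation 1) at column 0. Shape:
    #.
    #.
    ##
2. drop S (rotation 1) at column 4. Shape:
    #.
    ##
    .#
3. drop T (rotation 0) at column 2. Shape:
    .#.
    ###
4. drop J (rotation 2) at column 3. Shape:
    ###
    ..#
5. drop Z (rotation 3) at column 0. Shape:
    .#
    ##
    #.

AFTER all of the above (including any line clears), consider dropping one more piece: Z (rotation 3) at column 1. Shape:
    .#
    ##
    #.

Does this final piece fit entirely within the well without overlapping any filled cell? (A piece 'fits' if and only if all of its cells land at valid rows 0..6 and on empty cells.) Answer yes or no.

Answer: no

Derivation:
Drop 1: L rot1 at col 0 lands with bottom-row=0; cleared 0 line(s) (total 0); column heights now [3 1 0 0 0 0], max=3
Drop 2: S rot1 at col 4 lands with bottom-row=0; cleared 0 line(s) (total 0); column heights now [3 1 0 0 3 2], max=3
Drop 3: T rot0 at col 2 lands with bottom-row=3; cleared 0 line(s) (total 0); column heights now [3 1 4 5 4 2], max=5
Drop 4: J rot2 at col 3 lands with bottom-row=4; cleared 0 line(s) (total 0); column heights now [3 1 4 6 6 6], max=6
Drop 5: Z rot3 at col 0 lands with bottom-row=3; cleared 0 line(s) (total 0); column heights now [5 6 4 6 6 6], max=6
Test piece Z rot3 at col 1 (width 2): heights before test = [5 6 4 6 6 6]; fits = False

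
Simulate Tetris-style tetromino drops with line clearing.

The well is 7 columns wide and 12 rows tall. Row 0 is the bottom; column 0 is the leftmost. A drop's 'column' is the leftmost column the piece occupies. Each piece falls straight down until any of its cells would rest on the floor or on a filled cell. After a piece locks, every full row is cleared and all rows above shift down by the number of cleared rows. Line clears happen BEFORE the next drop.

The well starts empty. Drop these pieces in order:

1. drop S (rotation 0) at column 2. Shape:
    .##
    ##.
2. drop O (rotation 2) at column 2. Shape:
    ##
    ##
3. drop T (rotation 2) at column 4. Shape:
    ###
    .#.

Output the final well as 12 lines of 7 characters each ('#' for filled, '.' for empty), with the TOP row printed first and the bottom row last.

Answer: .......
.......
.......
.......
.......
.......
.......
.......
..##...
..#####
...###.
..##...

Derivation:
Drop 1: S rot0 at col 2 lands with bottom-row=0; cleared 0 line(s) (total 0); column heights now [0 0 1 2 2 0 0], max=2
Drop 2: O rot2 at col 2 lands with bottom-row=2; cleared 0 line(s) (total 0); column heights now [0 0 4 4 2 0 0], max=4
Drop 3: T rot2 at col 4 lands with bottom-row=1; cleared 0 line(s) (total 0); column heights now [0 0 4 4 3 3 3], max=4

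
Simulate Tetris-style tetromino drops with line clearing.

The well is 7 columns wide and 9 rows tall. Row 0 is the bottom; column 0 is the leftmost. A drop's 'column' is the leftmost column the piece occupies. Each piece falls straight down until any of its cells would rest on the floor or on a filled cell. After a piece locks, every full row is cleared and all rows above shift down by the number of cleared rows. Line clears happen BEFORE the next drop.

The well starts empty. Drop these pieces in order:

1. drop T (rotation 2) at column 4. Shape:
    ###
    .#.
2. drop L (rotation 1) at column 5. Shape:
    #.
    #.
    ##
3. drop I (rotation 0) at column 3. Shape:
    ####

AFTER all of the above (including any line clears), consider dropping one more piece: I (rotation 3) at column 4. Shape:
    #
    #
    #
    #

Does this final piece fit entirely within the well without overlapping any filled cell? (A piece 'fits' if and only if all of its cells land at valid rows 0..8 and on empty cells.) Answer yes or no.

Answer: no

Derivation:
Drop 1: T rot2 at col 4 lands with bottom-row=0; cleared 0 line(s) (total 0); column heights now [0 0 0 0 2 2 2], max=2
Drop 2: L rot1 at col 5 lands with bottom-row=2; cleared 0 line(s) (total 0); column heights now [0 0 0 0 2 5 3], max=5
Drop 3: I rot0 at col 3 lands with bottom-row=5; cleared 0 line(s) (total 0); column heights now [0 0 0 6 6 6 6], max=6
Test piece I rot3 at col 4 (width 1): heights before test = [0 0 0 6 6 6 6]; fits = False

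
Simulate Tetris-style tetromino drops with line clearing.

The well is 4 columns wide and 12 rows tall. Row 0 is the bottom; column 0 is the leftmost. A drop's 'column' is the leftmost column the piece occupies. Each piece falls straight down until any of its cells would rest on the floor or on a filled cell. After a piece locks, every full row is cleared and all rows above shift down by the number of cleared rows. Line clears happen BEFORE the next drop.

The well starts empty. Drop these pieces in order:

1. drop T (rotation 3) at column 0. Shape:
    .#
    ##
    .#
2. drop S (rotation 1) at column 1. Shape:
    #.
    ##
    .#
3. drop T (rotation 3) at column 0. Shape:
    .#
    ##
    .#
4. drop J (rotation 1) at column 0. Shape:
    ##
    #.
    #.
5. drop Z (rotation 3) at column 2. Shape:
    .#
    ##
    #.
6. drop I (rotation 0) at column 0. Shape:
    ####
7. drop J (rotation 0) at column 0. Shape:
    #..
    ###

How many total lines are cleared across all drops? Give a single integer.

Answer: 1

Derivation:
Drop 1: T rot3 at col 0 lands with bottom-row=0; cleared 0 line(s) (total 0); column heights now [2 3 0 0], max=3
Drop 2: S rot1 at col 1 lands with bottom-row=2; cleared 0 line(s) (total 0); column heights now [2 5 4 0], max=5
Drop 3: T rot3 at col 0 lands with bottom-row=5; cleared 0 line(s) (total 0); column heights now [7 8 4 0], max=8
Drop 4: J rot1 at col 0 lands with bottom-row=7; cleared 0 line(s) (total 0); column heights now [10 10 4 0], max=10
Drop 5: Z rot3 at col 2 lands with bottom-row=4; cleared 0 line(s) (total 0); column heights now [10 10 6 7], max=10
Drop 6: I rot0 at col 0 lands with bottom-row=10; cleared 1 line(s) (total 1); column heights now [10 10 6 7], max=10
Drop 7: J rot0 at col 0 lands with bottom-row=10; cleared 0 line(s) (total 1); column heights now [12 11 11 7], max=12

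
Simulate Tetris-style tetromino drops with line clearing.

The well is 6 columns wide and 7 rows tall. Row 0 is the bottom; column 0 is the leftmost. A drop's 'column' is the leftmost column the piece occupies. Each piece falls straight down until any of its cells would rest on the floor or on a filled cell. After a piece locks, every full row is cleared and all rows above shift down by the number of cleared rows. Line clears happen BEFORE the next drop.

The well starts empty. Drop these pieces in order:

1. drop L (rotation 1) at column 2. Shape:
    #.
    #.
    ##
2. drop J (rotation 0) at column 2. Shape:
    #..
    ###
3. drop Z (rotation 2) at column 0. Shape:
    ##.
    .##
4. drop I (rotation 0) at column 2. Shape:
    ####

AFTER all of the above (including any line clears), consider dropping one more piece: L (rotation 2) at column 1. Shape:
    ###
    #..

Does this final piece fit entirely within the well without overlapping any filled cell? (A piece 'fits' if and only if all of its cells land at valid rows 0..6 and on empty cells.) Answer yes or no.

Answer: no

Derivation:
Drop 1: L rot1 at col 2 lands with bottom-row=0; cleared 0 line(s) (total 0); column heights now [0 0 3 1 0 0], max=3
Drop 2: J rot0 at col 2 lands with bottom-row=3; cleared 0 line(s) (total 0); column heights now [0 0 5 4 4 0], max=5
Drop 3: Z rot2 at col 0 lands with bottom-row=5; cleared 0 line(s) (total 0); column heights now [7 7 6 4 4 0], max=7
Drop 4: I rot0 at col 2 lands with bottom-row=6; cleared 1 line(s) (total 1); column heights now [0 6 6 4 4 0], max=6
Test piece L rot2 at col 1 (width 3): heights before test = [0 6 6 4 4 0]; fits = False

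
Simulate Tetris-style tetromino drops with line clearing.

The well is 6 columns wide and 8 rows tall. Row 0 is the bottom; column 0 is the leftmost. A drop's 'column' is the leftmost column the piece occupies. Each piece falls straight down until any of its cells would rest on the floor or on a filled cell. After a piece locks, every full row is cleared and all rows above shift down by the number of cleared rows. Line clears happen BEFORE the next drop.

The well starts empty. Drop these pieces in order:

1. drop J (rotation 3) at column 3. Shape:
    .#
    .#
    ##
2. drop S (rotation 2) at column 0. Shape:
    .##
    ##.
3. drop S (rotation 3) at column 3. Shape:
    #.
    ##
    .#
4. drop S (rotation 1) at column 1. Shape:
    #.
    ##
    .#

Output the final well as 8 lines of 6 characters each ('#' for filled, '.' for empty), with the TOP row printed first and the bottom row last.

Answer: ......
......
...#..
.#.##.
.##.#.
..#.#.
.##.#.
##.##.

Derivation:
Drop 1: J rot3 at col 3 lands with bottom-row=0; cleared 0 line(s) (total 0); column heights now [0 0 0 1 3 0], max=3
Drop 2: S rot2 at col 0 lands with bottom-row=0; cleared 0 line(s) (total 0); column heights now [1 2 2 1 3 0], max=3
Drop 3: S rot3 at col 3 lands with bottom-row=3; cleared 0 line(s) (total 0); column heights now [1 2 2 6 5 0], max=6
Drop 4: S rot1 at col 1 lands with bottom-row=2; cleared 0 line(s) (total 0); column heights now [1 5 4 6 5 0], max=6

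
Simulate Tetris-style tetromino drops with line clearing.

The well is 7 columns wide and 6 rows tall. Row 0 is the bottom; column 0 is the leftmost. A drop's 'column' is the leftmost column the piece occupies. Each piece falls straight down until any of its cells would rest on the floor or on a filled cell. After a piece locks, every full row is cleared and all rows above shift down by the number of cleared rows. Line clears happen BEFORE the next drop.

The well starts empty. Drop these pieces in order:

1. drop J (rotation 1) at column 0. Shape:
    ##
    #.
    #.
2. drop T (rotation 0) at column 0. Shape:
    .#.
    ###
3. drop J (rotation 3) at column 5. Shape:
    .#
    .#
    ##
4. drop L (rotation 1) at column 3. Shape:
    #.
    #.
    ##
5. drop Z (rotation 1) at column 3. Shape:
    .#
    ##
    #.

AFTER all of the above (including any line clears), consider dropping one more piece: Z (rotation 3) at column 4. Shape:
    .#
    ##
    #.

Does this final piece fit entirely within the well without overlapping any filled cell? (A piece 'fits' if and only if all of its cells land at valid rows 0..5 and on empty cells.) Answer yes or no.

Answer: no

Derivation:
Drop 1: J rot1 at col 0 lands with bottom-row=0; cleared 0 line(s) (total 0); column heights now [3 3 0 0 0 0 0], max=3
Drop 2: T rot0 at col 0 lands with bottom-row=3; cleared 0 line(s) (total 0); column heights now [4 5 4 0 0 0 0], max=5
Drop 3: J rot3 at col 5 lands with bottom-row=0; cleared 0 line(s) (total 0); column heights now [4 5 4 0 0 1 3], max=5
Drop 4: L rot1 at col 3 lands with bottom-row=0; cleared 0 line(s) (total 0); column heights now [4 5 4 3 1 1 3], max=5
Drop 5: Z rot1 at col 3 lands with bottom-row=3; cleared 0 line(s) (total 0); column heights now [4 5 4 5 6 1 3], max=6
Test piece Z rot3 at col 4 (width 2): heights before test = [4 5 4 5 6 1 3]; fits = False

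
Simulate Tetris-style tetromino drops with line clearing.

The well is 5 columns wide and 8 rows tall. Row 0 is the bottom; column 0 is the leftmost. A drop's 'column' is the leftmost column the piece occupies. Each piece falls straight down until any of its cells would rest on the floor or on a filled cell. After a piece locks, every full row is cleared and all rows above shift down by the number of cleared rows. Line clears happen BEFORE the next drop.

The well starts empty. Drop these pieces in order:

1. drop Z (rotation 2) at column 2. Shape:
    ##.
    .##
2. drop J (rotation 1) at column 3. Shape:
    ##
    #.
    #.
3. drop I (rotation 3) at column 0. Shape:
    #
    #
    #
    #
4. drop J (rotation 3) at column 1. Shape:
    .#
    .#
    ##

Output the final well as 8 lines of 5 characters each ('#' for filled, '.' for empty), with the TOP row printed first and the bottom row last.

Answer: .....
.....
.....
..###
#.##.
####.
#.##.
#..##

Derivation:
Drop 1: Z rot2 at col 2 lands with bottom-row=0; cleared 0 line(s) (total 0); column heights now [0 0 2 2 1], max=2
Drop 2: J rot1 at col 3 lands with bottom-row=2; cleared 0 line(s) (total 0); column heights now [0 0 2 5 5], max=5
Drop 3: I rot3 at col 0 lands with bottom-row=0; cleared 0 line(s) (total 0); column heights now [4 0 2 5 5], max=5
Drop 4: J rot3 at col 1 lands with bottom-row=2; cleared 0 line(s) (total 0); column heights now [4 3 5 5 5], max=5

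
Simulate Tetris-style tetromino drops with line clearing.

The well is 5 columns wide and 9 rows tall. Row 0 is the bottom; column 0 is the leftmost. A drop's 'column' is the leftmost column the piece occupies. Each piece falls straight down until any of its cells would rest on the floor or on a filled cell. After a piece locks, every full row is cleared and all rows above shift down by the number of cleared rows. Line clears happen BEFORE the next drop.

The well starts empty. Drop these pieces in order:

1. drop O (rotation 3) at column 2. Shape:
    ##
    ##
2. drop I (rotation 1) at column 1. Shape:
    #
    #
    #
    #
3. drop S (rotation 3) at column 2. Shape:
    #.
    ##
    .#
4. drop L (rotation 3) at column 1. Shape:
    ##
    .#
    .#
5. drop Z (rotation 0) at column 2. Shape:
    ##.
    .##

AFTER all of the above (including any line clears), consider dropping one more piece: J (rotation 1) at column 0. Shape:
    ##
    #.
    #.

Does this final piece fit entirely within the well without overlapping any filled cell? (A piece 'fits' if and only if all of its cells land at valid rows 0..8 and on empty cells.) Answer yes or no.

Answer: yes

Derivation:
Drop 1: O rot3 at col 2 lands with bottom-row=0; cleared 0 line(s) (total 0); column heights now [0 0 2 2 0], max=2
Drop 2: I rot1 at col 1 lands with bottom-row=0; cleared 0 line(s) (total 0); column heights now [0 4 2 2 0], max=4
Drop 3: S rot3 at col 2 lands with bottom-row=2; cleared 0 line(s) (total 0); column heights now [0 4 5 4 0], max=5
Drop 4: L rot3 at col 1 lands with bottom-row=5; cleared 0 line(s) (total 0); column heights now [0 8 8 4 0], max=8
Drop 5: Z rot0 at col 2 lands with bottom-row=7; cleared 0 line(s) (total 0); column heights now [0 8 9 9 8], max=9
Test piece J rot1 at col 0 (width 2): heights before test = [0 8 9 9 8]; fits = True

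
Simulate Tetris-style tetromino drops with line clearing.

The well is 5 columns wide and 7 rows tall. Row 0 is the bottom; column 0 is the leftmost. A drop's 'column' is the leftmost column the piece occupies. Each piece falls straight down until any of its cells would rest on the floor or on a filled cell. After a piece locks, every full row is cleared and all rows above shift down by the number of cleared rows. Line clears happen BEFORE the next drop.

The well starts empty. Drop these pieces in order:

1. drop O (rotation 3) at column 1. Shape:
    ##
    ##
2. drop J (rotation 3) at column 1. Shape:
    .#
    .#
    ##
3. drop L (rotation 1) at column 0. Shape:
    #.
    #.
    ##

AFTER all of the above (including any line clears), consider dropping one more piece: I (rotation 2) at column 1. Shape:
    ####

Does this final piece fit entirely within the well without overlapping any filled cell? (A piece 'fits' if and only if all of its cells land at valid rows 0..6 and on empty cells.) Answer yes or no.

Answer: yes

Derivation:
Drop 1: O rot3 at col 1 lands with bottom-row=0; cleared 0 line(s) (total 0); column heights now [0 2 2 0 0], max=2
Drop 2: J rot3 at col 1 lands with bottom-row=2; cleared 0 line(s) (total 0); column heights now [0 3 5 0 0], max=5
Drop 3: L rot1 at col 0 lands with bottom-row=3; cleared 0 line(s) (total 0); column heights now [6 4 5 0 0], max=6
Test piece I rot2 at col 1 (width 4): heights before test = [6 4 5 0 0]; fits = True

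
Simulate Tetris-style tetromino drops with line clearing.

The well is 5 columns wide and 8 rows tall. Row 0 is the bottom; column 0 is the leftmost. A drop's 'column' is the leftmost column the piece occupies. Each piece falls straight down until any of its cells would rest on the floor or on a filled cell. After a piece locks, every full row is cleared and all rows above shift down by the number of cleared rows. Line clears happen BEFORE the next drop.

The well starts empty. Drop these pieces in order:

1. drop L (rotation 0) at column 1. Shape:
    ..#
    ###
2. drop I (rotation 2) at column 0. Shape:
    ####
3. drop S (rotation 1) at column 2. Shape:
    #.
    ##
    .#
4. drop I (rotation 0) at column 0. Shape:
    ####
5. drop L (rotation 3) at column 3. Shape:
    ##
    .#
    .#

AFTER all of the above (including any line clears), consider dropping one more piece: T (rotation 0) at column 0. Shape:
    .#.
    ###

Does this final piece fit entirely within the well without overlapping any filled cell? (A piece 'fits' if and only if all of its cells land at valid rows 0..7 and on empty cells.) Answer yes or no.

Answer: yes

Derivation:
Drop 1: L rot0 at col 1 lands with bottom-row=0; cleared 0 line(s) (total 0); column heights now [0 1 1 2 0], max=2
Drop 2: I rot2 at col 0 lands with bottom-row=2; cleared 0 line(s) (total 0); column heights now [3 3 3 3 0], max=3
Drop 3: S rot1 at col 2 lands with bottom-row=3; cleared 0 line(s) (total 0); column heights now [3 3 6 5 0], max=6
Drop 4: I rot0 at col 0 lands with bottom-row=6; cleared 0 line(s) (total 0); column heights now [7 7 7 7 0], max=7
Drop 5: L rot3 at col 3 lands with bottom-row=5; cleared 1 line(s) (total 1); column heights now [3 3 6 7 7], max=7
Test piece T rot0 at col 0 (width 3): heights before test = [3 3 6 7 7]; fits = True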